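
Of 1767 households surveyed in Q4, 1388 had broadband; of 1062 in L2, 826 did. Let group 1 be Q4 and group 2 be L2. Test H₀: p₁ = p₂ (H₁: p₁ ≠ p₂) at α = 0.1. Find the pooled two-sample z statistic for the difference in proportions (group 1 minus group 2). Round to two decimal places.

z = 0.48

p̂₁ = 1388/1767 = 0.7855, p̂₂ = 826/1062 = 0.7778.
Pooled p̂ = (1388+826)/(1767+1062) = 2214/2829 = 0.7826.
SE = √(p̂(1−p̂)(1/n₁+1/n₂)) = √(0.7826·0.2174·0.00150755) = √(0.000256483) = 0.0160.
z = (0.7855 − 0.7778)/0.0160 = 0.0077/0.0160 = 0.48.
p-value = 2·P(Z > 0.483) ≈ 0.6291. With α = 0.1, fail to reject H₀.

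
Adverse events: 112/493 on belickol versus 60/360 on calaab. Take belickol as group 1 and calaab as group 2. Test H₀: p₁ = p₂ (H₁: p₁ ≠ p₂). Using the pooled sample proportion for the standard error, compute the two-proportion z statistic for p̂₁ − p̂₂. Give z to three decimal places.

z = 2.176

p̂₁ = 112/493 ≈ 0.227181, p̂₂ = 60/360 ≈ 0.166667.
Pooled p̂ = (112+60)/(493+360) = 172/853 = 0.201641.
SE = √(p̂(1−p̂)(1/n₁+1/n₂)) = √(0.201641·0.798359·0.00480618) = √(0.000773708) = 0.027816.
z = (0.227181 − 0.166667)/0.027816 = 0.060514/0.027816 = 2.176.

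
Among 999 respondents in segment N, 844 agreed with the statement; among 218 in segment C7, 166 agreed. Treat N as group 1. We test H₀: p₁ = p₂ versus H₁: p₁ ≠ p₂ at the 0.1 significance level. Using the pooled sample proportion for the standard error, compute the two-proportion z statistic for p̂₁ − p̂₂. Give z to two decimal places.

p̂₁ = 844/999 ≈ 0.84484, p̂₂ = 166/218 ≈ 0.76147.
Pooled p̂ = (844+166)/(999+218) = 1010/1217 = 0.82991.
SE = √(0.14116 × 0.00558816) = 0.02809.
z = (0.84484 − 0.76147)/0.02809 = 0.08337/0.02809 = 2.97.
Two-sided p-value ≈ 2·Φ(−2.969) = 0.0030; since p < α = 0.1, reject H₀.

z = 2.97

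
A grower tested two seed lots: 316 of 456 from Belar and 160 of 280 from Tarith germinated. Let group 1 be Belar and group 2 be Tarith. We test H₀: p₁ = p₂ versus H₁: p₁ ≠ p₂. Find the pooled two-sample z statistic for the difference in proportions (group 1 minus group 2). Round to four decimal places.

z = 3.3495

p̂₁ = 316/456 = 0.692982, p̂₂ = 160/280 = 0.571429.
Pooled p̂ = (316+160)/(456+280) = 476/736 = 0.646739.
SE = √(p̂(1−p̂)(1/n₁+1/n₂)) = √(0.646739·0.353261·0.00576441) = √(0.00131698) = 0.036290.
z = (0.692982 − 0.571429)/0.036290 = 0.121553/0.036290 = 3.3495.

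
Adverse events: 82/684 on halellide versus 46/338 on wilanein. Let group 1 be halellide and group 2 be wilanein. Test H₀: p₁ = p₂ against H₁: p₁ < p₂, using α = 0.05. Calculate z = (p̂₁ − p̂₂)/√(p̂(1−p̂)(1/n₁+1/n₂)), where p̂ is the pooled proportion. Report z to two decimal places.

p̂₁ = 82/684 = 0.1199, p̂₂ = 46/338 = 0.1361.
Pooled p̂ = (82+46)/(684+338) = 128/1022 = 0.1252.
SE = √(p̂(1−p̂)(1/n₁+1/n₂)) = √(0.1252·0.8748·0.00442057) = √(0.00048431) = 0.0220.
z = (0.1199 − 0.1361)/0.0220 = -0.0162/0.0220 = -0.74.
p-value = P(Z < -0.737) ≈ 0.2307. With α = 0.05, fail to reject H₀.

z = -0.74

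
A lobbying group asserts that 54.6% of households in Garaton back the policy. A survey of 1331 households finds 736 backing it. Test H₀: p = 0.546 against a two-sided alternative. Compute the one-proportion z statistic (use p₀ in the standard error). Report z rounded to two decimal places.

z = 0.51

p̂ = 736/1331 = 0.5530.
Standard error under H₀: √(0.546×0.454/1331) = 0.0136.
z = (0.5530 − 0.546)/0.0136 = 0.0070/0.0136 = 0.51.
Two-sided p-value ≈ 2·Φ(−0.511) = 0.6097.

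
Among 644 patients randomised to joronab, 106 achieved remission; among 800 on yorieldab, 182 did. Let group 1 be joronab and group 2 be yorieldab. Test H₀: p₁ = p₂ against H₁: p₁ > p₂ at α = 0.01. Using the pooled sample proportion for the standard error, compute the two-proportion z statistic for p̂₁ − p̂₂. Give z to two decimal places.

z = -2.97

p̂₁ = 106/644 = 0.1646, p̂₂ = 182/800 = 0.2275.
Pooled p̂ = (106+182)/(644+800) = 288/1444 = 0.1994.
SE = √(p̂(1−p̂)(1/n₁+1/n₂)) = √(0.1994·0.8006·0.0028028) = √(0.000447515) = 0.0212.
z = (0.1646 − 0.2275)/0.0212 = -0.0629/0.0212 = -2.97.
p-value = P(Z > -2.974) ≈ 0.9985. With α = 0.01, fail to reject H₀.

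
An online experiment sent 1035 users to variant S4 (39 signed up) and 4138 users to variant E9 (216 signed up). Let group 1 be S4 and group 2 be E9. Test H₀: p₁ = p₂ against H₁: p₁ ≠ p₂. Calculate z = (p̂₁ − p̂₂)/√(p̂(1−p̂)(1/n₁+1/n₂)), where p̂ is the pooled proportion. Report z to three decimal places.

z = -1.930

p̂₁ = 39/1035 ≈ 0.037681, p̂₂ = 216/4138 ≈ 0.052199.
Pooled p̂ = (39+216)/(1035+4138) = 255/5173 = 0.049294.
SE = √(p̂(1−p̂)(1/n₁+1/n₂)) = √(0.049294·0.950706·0.00120785) = √(5.66051e-05) = 0.007524.
z = (0.037681 − 0.052199)/0.007524 = -0.014518/0.007524 = -1.930.
p-value = 2·P(Z > 1.930) ≈ 0.0537.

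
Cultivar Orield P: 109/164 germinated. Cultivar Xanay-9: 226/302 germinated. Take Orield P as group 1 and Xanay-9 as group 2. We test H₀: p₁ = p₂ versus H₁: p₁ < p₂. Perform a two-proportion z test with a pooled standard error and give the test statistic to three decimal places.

z = -1.920

p̂₁ = 109/164 ≈ 0.66463, p̂₂ = 226/302 ≈ 0.74834.
Pooled p̂ = (109+226)/(164+302) = 335/466 = 0.71888.
SE = √(0.20209 × 0.00940882) = 0.04361.
z = (0.66463 − 0.74834)/0.04361 = -0.08371/0.04361 = -1.920.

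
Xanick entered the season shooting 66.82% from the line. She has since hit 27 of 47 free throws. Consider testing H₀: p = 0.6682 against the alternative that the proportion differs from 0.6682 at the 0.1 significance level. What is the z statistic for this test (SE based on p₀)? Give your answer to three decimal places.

p̂ = 27/47 ≈ 0.57447.
SE = √(p₀(1−p₀)/n) = √(0.22171/47) = 0.06868.
z = (0.57447 − 0.6682)/0.06868 = -0.09373/0.06868 = -1.365.
Two-sided p-value ≈ 2·Φ(−1.365) = 0.1723; since p > α = 0.1, fail to reject H₀.

z = -1.365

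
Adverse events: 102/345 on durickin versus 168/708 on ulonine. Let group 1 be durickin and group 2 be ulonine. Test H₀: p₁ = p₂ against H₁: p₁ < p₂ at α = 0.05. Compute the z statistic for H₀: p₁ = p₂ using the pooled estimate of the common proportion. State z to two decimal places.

p̂₁ = 102/345 = 0.29565, p̂₂ = 168/708 = 0.23729.
Pooled p̂ = (102+168)/(345+708) = 270/1053 = 0.25641.
SE = √(p̂(1−p̂)(1/n₁+1/n₂)) = √(0.25641·0.74359·0.00431098) = √(0.000821949) = 0.02867.
z = (0.29565 − 0.23729)/0.02867 = 0.05836/0.02867 = 2.04.
p-value = P(Z < 2.036) ≈ 0.9791; since p > α = 0.05, fail to reject H₀.

z = 2.04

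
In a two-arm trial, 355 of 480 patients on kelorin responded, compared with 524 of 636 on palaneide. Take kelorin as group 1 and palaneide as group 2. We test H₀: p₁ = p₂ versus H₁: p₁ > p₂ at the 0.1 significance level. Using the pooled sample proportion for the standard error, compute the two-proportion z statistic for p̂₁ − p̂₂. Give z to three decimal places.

p̂₁ = 355/480 ≈ 0.73958, p̂₂ = 524/636 ≈ 0.82390.
Pooled p̂ = (355+524)/(480+636) = 879/1116 = 0.78763.
SE = √(p̂(1−p̂)(1/n₁+1/n₂)) = √(0.78763·0.21237·0.00365566) = √(0.000611469) = 0.02473.
z = (0.73958 − 0.82390)/0.02473 = -0.08432/0.02473 = -3.410.
p-value = P(Z > -3.410) ≈ 0.9997, so at α = 0.1 we fail to reject H₀.

z = -3.410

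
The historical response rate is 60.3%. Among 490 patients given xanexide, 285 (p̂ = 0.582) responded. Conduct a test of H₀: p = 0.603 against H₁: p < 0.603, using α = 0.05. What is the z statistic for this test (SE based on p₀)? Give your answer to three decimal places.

p̂ = 285/490 = 0.58163.
Standard error under H₀: √(0.603×0.397/490) = 0.02210.
z = (0.58163 − 0.603)/0.02210 = -0.02137/0.02210 = -0.967.
p-value = P(Z < -0.967) ≈ 0.1668, so at α = 0.05 we fail to reject H₀.

z = -0.967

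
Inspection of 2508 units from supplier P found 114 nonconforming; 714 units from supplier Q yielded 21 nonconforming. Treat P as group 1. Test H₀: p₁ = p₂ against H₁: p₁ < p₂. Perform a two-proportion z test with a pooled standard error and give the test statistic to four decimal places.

p̂₁ = 114/2508 = 0.045455, p̂₂ = 21/714 = 0.029412.
Pooled p̂ = (114+21)/(2508+714) = 135/3222 = 0.041899.
SE = √(0.0401439 × 0.00179928) = 0.008499.
z = (0.045455 − 0.029412)/0.008499 = 0.016043/0.008499 = 1.8876.

z = 1.8876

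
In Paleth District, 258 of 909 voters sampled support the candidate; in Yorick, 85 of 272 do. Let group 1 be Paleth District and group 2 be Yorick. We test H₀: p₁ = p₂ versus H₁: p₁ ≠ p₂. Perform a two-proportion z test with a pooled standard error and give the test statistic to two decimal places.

p̂₁ = 258/909 = 0.2838, p̂₂ = 85/272 = 0.3125.
Pooled p̂ = (258+85)/(909+272) = 343/1181 = 0.2904.
SE = √(p̂(1−p̂)(1/n₁+1/n₂)) = √(0.2904·0.7096·0.00477658) = √(0.000984363) = 0.0314.
z = (0.2838 − 0.3125)/0.0314 = -0.0287/0.0314 = -0.91.

z = -0.91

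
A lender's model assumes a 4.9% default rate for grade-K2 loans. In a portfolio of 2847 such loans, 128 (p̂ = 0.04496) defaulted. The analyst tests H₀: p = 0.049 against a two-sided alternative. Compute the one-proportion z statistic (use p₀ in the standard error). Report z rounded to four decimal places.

z = -0.9987

p̂ = 128/2847 = 0.0449596.
Standard error under H₀: √(0.049×0.951/2847) = 0.0040457.
z = (0.0449596 − 0.049)/0.0040457 = -0.0040404/0.0040457 = -0.9987.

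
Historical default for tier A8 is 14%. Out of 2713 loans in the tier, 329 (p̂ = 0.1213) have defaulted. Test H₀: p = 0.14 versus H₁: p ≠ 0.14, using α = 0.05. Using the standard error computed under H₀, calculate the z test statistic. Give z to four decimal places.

p̂ = 329/2713 ≈ 0.1212680.
Under H₀, SE = √(0.14·0.86/2713) = √(4.43789e-05) = 0.0066618.
z = (0.1212680 − 0.14)/0.0066618 = -0.0187320/0.0066618 = -2.8119.
p-value = 2·P(Z > 2.812) ≈ 0.0049, so at α = 0.05 we reject H₀.

z = -2.8119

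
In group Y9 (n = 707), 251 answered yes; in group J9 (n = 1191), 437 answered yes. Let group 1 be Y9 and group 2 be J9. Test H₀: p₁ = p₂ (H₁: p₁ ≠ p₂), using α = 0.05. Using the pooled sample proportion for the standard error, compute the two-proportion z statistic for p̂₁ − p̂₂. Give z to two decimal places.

p̂₁ = 251/707 = 0.3550, p̂₂ = 437/1191 = 0.3669.
Pooled p̂ = (251+437)/(707+1191) = 688/1898 = 0.3625.
SE = √(0.23109 × 0.00225406) = 0.0228.
z = (0.3550 − 0.3669)/0.0228 = -0.0119/0.0228 = -0.52.
Two-sided p-value ≈ 2·Φ(−0.521) = 0.6022. With α = 0.05, fail to reject H₀.

z = -0.52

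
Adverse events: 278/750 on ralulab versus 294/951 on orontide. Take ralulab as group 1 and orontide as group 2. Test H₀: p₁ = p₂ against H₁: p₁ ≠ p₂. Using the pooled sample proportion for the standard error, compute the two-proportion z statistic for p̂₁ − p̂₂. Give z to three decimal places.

z = 2.666

p̂₁ = 278/750 = 0.3706667, p̂₂ = 294/951 = 0.3091483.
Pooled p̂ = (278+294)/(750+951) = 572/1701 = 0.3362728.
SE = √(0.223193 × 0.00238486) = 0.0230713.
z = (0.3706667 − 0.3091483)/0.0230713 = 0.0615184/0.0230713 = 2.666.
Two-sided p-value ≈ 2·Φ(−2.666) = 0.0077.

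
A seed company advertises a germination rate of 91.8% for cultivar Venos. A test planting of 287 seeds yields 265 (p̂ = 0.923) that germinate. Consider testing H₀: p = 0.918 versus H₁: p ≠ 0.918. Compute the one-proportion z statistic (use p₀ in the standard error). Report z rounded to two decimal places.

p̂ = 265/287 ≈ 0.9233.
Under H₀, SE = √(0.918·0.082/287) = √(0.000262286) = 0.0162.
z = (0.9233 − 0.918)/0.0162 = 0.0053/0.0162 = 0.33.

z = 0.33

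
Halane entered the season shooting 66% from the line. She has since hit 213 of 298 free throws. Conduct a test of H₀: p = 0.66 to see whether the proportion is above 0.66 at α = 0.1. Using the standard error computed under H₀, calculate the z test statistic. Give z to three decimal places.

p̂ = 213/298 = 0.71477.
Standard error under H₀: √(0.66×0.34/298) = 0.02744.
z = (0.71477 − 0.66)/0.02744 = 0.05477/0.02744 = 1.996.
p-value = P(Z > 1.996) ≈ 0.0230. With α = 0.1, reject H₀.

z = 1.996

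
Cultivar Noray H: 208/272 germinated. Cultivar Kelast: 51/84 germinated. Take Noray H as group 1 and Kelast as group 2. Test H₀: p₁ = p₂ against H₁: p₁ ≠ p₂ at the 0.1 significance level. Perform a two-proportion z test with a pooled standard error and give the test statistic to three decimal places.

z = 2.835

p̂₁ = 208/272 = 0.76471, p̂₂ = 51/84 = 0.60714.
Pooled p̂ = (208+51)/(272+84) = 259/356 = 0.72753.
SE = √(p̂(1−p̂)(1/n₁+1/n₂)) = √(0.72753·0.27247·0.0155812) = √(0.00308868) = 0.05558.
z = (0.76471 − 0.60714)/0.05558 = 0.15757/0.05558 = 2.835.
Two-sided p-value ≈ 2·Φ(−2.835) = 0.0046; since p < α = 0.1, reject H₀.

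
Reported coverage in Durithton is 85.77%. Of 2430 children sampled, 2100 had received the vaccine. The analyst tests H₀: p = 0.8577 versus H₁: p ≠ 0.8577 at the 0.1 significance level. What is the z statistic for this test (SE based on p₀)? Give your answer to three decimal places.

p̂ = 2100/2430 ≈ 0.86420.
Under H₀, SE = √(0.8577·0.1423/2430) = √(5.02266e-05) = 0.00709.
z = (0.86420 − 0.8577)/0.00709 = 0.00650/0.00709 = 0.917.
Two-sided p-value ≈ 2·Φ(−0.917) = 0.3592, so at α = 0.1 we fail to reject H₀.

z = 0.917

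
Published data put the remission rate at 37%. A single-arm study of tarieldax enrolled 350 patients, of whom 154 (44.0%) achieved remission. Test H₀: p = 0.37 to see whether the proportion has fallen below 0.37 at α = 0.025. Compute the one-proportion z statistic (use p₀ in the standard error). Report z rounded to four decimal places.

z = 2.7124

p̂ = 154/350 ≈ 0.440000.
SE = √(p₀(1−p₀)/n) = √(0.2331/350) = 0.025807.
z = (0.440000 − 0.37)/0.025807 = 0.070000/0.025807 = 2.7124.
p-value = P(Z < 2.712) ≈ 0.9967, so at α = 0.025 we fail to reject H₀.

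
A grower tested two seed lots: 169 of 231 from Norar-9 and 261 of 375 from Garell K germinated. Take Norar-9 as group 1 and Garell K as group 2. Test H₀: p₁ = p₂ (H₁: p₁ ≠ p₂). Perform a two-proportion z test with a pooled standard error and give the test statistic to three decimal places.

p̂₁ = 169/231 = 0.73160, p̂₂ = 261/375 = 0.69600.
Pooled p̂ = (169+261)/(231+375) = 430/606 = 0.70957.
SE = √(p̂(1−p̂)(1/n₁+1/n₂)) = √(0.70957·0.29043·0.00699567) = √(0.00144167) = 0.03797.
z = (0.73160 − 0.69600)/0.03797 = 0.03560/0.03797 = 0.938.
Two-sided p-value ≈ 2·Φ(−0.938) = 0.3484.

z = 0.938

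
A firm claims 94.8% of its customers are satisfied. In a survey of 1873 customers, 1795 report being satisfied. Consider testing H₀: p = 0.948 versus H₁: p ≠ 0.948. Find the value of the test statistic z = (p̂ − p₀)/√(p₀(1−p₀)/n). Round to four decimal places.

z = 2.0185

p̂ = 1795/1873 ≈ 0.95835558.
SE = √(p₀(1−p₀)/n) = √(0.049296/1873) = 0.00513023.
z = (0.95835558 − 0.948)/0.00513023 = 0.01035558/0.00513023 = 2.0185.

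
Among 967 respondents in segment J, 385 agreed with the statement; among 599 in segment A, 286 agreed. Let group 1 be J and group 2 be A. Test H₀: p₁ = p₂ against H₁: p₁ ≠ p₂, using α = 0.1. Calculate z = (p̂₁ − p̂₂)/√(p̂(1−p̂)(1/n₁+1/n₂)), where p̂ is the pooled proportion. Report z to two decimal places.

p̂₁ = 385/967 = 0.39814, p̂₂ = 286/599 = 0.47746.
Pooled p̂ = (385+286)/(967+599) = 671/1566 = 0.42848.
SE = √(0.244885 × 0.00270358) = 0.02573.
z = (0.39814 − 0.47746)/0.02573 = -0.07932/0.02573 = -3.08.
p-value = 2·P(Z > 3.083) ≈ 0.0021. With α = 0.1, reject H₀.

z = -3.08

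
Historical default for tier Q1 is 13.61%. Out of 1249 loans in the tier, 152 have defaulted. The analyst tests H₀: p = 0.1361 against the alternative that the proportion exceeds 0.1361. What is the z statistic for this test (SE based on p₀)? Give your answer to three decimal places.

p̂ = 152/1249 ≈ 0.1216974.
Under H₀, SE = √(0.1361·0.8639/1249) = √(9.41367e-05) = 0.0097024.
z = (0.1216974 − 0.1361)/0.0097024 = -0.0144026/0.0097024 = -1.484.

z = -1.484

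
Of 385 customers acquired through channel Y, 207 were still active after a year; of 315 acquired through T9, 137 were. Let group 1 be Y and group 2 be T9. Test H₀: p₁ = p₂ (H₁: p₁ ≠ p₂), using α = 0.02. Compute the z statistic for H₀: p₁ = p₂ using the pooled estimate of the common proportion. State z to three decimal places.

z = 2.705

p̂₁ = 207/385 ≈ 0.53766, p̂₂ = 137/315 ≈ 0.43492.
Pooled p̂ = (207+137)/(385+315) = 344/700 = 0.49143.
SE = √(p̂(1−p̂)(1/n₁+1/n₂)) = √(0.49143·0.50857·0.00577201) = √(0.00144258) = 0.03798.
z = (0.53766 − 0.43492)/0.03798 = 0.10274/0.03798 = 2.705.
Two-sided p-value ≈ 2·Φ(−2.705) = 0.0068; since p < α = 0.02, reject H₀.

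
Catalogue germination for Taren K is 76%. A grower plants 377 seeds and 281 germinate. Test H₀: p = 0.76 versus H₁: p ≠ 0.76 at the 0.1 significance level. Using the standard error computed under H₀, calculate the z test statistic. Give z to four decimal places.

z = -0.6657

p̂ = 281/377 ≈ 0.745358.
SE = √(p₀(1−p₀)/n) = √(0.1824/377) = 0.021996.
z = (0.745358 − 0.76)/0.021996 = -0.014642/0.021996 = -0.6657.
Two-sided p-value ≈ 2·Φ(−0.666) = 0.5056. With α = 0.1, fail to reject H₀.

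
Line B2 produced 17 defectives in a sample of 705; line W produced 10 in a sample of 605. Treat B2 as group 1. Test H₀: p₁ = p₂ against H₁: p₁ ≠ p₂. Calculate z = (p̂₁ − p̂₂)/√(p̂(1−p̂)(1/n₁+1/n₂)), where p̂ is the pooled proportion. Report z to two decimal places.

z = 0.96

p̂₁ = 17/705 ≈ 0.0241, p̂₂ = 10/605 ≈ 0.0165.
Pooled p̂ = (17+10)/(705+605) = 27/1310 = 0.0206.
SE = √(p̂(1−p̂)(1/n₁+1/n₂)) = √(0.0206·0.9794·0.00307133) = √(6.19976e-05) = 0.0079.
z = (0.0241 − 0.0165)/0.0079 = 0.0076/0.0079 = 0.96.
Two-sided p-value ≈ 2·Φ(−0.963) = 0.3354.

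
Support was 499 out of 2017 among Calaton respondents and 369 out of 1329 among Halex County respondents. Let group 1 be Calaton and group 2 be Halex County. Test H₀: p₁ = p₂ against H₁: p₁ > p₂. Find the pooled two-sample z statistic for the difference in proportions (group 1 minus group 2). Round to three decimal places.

p̂₁ = 499/2017 ≈ 0.247397, p̂₂ = 369/1329 ≈ 0.277652.
Pooled p̂ = (499+369)/(2017+1329) = 868/3346 = 0.259414.
SE = √(0.192118 × 0.00124823) = 0.015486.
z = (0.247397 − 0.277652)/0.015486 = -0.030255/0.015486 = -1.954.

z = -1.954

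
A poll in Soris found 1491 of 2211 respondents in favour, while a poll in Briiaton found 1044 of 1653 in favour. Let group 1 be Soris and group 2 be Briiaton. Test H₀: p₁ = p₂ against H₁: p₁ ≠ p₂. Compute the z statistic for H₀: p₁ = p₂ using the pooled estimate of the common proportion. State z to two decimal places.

z = 2.77

p̂₁ = 1491/2211 ≈ 0.67436, p̂₂ = 1044/1653 ≈ 0.63158.
Pooled p̂ = (1491+1044)/(2211+1653) = 2535/3864 = 0.65606.
SE = √(0.225647 × 0.00105724) = 0.01545.
z = (0.67436 − 0.63158)/0.01545 = 0.04278/0.01545 = 2.77.
Two-sided p-value ≈ 2·Φ(−2.770) = 0.0056.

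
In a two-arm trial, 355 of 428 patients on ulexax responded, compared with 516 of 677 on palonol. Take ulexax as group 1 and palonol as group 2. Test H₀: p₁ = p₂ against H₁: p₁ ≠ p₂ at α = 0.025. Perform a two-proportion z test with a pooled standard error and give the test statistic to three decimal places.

p̂₁ = 355/428 ≈ 0.829439, p̂₂ = 516/677 ≈ 0.762186.
Pooled p̂ = (355+516)/(428+677) = 871/1105 = 0.788235.
SE = √(p̂(1−p̂)(1/n₁+1/n₂)) = √(0.788235·0.211765·0.00381355) = √(0.00063656) = 0.025230.
z = (0.829439 − 0.762186)/0.025230 = 0.067253/0.025230 = 2.666.
Two-sided p-value ≈ 2·Φ(−2.666) = 0.0077. With α = 0.025, reject H₀.

z = 2.666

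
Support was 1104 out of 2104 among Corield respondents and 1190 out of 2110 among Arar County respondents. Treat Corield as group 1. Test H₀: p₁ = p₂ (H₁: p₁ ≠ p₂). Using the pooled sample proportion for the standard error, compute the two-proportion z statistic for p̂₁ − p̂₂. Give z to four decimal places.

p̂₁ = 1104/2104 ≈ 0.5247148, p̂₂ = 1190/2110 ≈ 0.5639810.
Pooled p̂ = (1104+1190)/(2104+2110) = 2294/4214 = 0.5443759.
SE = √(0.248031 × 0.000949219) = 0.0153439.
z = (0.5247148 − 0.5639810)/0.0153439 = -0.0392662/0.0153439 = -2.5591.
Two-sided p-value ≈ 2·Φ(−2.559) = 0.0105.

z = -2.5591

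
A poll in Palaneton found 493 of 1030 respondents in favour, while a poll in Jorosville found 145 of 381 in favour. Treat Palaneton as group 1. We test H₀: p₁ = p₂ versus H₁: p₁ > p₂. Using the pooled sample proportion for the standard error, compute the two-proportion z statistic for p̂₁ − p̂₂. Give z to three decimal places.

z = 3.286

p̂₁ = 493/1030 = 0.47864, p̂₂ = 145/381 = 0.38058.
Pooled p̂ = (493+145)/(1030+381) = 638/1411 = 0.45216.
SE = √(0.247711 × 0.00359555) = 0.02984.
z = (0.47864 − 0.38058)/0.02984 = 0.09806/0.02984 = 3.286.
p-value = P(Z > 3.286) ≈ 0.0005.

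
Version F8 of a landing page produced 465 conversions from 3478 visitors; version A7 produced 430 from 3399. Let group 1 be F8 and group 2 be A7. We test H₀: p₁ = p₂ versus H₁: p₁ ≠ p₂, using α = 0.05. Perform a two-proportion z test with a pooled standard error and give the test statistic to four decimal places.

z = 0.8860

p̂₁ = 465/3478 = 0.133698, p̂₂ = 430/3399 = 0.126508.
Pooled p̂ = (465+430)/(3478+3399) = 895/6877 = 0.130144.
SE = √(p̂(1−p̂)(1/n₁+1/n₂)) = √(0.130144·0.869856·0.000581726) = √(6.58551e-05) = 0.008115.
z = (0.133698 − 0.126508)/0.008115 = 0.007190/0.008115 = 0.8860.
p-value = 2·P(Z > 0.886) ≈ 0.3756, so at α = 0.05 we fail to reject H₀.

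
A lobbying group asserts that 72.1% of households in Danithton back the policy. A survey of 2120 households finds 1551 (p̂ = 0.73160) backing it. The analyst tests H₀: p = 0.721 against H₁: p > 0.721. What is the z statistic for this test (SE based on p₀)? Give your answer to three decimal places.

z = 1.089

p̂ = 1551/2120 ≈ 0.731604.
Standard error under H₀: √(0.721×0.279/2120) = 0.009741.
z = (0.731604 − 0.721)/0.009741 = 0.010604/0.009741 = 1.089.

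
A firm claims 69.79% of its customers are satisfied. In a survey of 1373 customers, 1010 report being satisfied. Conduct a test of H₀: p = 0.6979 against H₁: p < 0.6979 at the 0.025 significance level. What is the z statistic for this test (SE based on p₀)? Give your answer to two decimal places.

p̂ = 1010/1373 ≈ 0.7356.
Standard error under H₀: √(0.6979×0.3021/1373) = 0.0124.
z = (0.7356 − 0.6979)/0.0124 = 0.0377/0.0124 = 3.04.
p-value = P(Z < 3.044) ≈ 0.9988. With α = 0.025, fail to reject H₀.

z = 3.04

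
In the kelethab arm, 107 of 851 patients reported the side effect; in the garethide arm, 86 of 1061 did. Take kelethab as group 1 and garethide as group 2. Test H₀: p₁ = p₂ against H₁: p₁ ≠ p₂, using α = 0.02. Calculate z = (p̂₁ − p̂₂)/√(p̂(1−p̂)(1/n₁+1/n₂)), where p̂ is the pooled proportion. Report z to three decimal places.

z = 3.223

p̂₁ = 107/851 ≈ 0.12573, p̂₂ = 86/1061 ≈ 0.08106.
Pooled p̂ = (107+86)/(851+1061) = 193/1912 = 0.10094.
SE = √(0.0907523 × 0.0021176) = 0.01386.
z = (0.12573 − 0.08106)/0.01386 = 0.04467/0.01386 = 3.223.
Two-sided p-value ≈ 2·Φ(−3.223) = 0.0013. With α = 0.02, reject H₀.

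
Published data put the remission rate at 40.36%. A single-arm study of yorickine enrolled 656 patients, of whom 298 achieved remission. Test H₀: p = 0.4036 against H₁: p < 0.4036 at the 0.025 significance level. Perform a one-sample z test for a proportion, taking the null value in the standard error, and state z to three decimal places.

z = 2.645

p̂ = 298/656 = 0.45427.
SE = √(p₀(1−p₀)/n) = √(0.24071/656) = 0.01916.
z = (0.45427 − 0.4036)/0.01916 = 0.05067/0.01916 = 2.645.
p-value = P(Z < 2.645) ≈ 0.9959, so at α = 0.025 we fail to reject H₀.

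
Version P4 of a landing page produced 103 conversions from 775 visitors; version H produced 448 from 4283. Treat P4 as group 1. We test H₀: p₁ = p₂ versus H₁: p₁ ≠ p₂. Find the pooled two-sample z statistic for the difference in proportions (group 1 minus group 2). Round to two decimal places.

z = 2.33

p̂₁ = 103/775 = 0.13290, p̂₂ = 448/4283 = 0.10460.
Pooled p̂ = (103+448)/(775+4283) = 551/5058 = 0.10894.
SE = √(p̂(1−p̂)(1/n₁+1/n₂)) = √(0.10894·0.89106·0.0015238) = √(0.000147914) = 0.01216.
z = (0.13290 − 0.10460)/0.01216 = 0.02830/0.01216 = 2.33.
Two-sided p-value ≈ 2·Φ(−2.327) = 0.0200.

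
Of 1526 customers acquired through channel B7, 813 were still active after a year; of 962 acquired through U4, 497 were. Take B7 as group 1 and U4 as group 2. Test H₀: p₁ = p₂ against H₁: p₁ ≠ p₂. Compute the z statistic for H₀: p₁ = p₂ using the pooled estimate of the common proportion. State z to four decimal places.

p̂₁ = 813/1526 ≈ 0.532765, p̂₂ = 497/962 ≈ 0.516632.
Pooled p̂ = (813+497)/(1526+962) = 1310/2488 = 0.526527.
SE = √(p̂(1−p̂)(1/n₁+1/n₂)) = √(0.526527·0.473473·0.00169481) = √(0.00042251) = 0.020555.
z = (0.532765 − 0.516632)/0.020555 = 0.016133/0.020555 = 0.7849.

z = 0.7849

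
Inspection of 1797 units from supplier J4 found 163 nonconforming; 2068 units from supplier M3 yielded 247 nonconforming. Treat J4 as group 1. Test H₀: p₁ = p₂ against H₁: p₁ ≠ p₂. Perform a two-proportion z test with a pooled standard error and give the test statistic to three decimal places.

p̂₁ = 163/1797 = 0.09071, p̂₂ = 247/2068 = 0.11944.
Pooled p̂ = (163+247)/(1797+2068) = 410/3865 = 0.10608.
SE = √(p̂(1−p̂)(1/n₁+1/n₂)) = √(0.10608·0.89392·0.00104004) = √(9.86243e-05) = 0.00993.
z = (0.09071 − 0.11944)/0.00993 = -0.02873/0.00993 = -2.893.

z = -2.893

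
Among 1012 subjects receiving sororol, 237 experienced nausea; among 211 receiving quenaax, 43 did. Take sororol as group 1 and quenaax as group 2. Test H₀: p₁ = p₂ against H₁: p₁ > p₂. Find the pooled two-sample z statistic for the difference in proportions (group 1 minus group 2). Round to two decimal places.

z = 0.96

p̂₁ = 237/1012 = 0.2342, p̂₂ = 43/211 = 0.2038.
Pooled p̂ = (237+43)/(1012+211) = 280/1223 = 0.2289.
SE = √(p̂(1−p̂)(1/n₁+1/n₂)) = √(0.2289·0.7711·0.00572748) = √(0.00101107) = 0.0318.
z = (0.2342 − 0.2038)/0.0318 = 0.0304/0.0318 = 0.96.
p-value = P(Z > 0.956) ≈ 0.1695.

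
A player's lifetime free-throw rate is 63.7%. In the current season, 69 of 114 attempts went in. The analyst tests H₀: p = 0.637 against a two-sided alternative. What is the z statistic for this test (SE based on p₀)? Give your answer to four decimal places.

p̂ = 69/114 ≈ 0.605263.
SE = √(p₀(1−p₀)/n) = √(0.23123/114) = 0.045037.
z = (0.605263 − 0.637)/0.045037 = -0.031737/0.045037 = -0.7047.
p-value = 2·P(Z > 0.705) ≈ 0.4810.

z = -0.7047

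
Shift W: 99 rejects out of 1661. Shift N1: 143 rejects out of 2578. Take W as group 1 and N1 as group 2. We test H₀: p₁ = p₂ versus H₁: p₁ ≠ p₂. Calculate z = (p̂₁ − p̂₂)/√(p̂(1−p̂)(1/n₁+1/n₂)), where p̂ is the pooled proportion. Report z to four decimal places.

z = 0.5662

p̂₁ = 99/1661 ≈ 0.0596026, p̂₂ = 143/2578 ≈ 0.0554694.
Pooled p̂ = (99+143)/(1661+2578) = 242/4239 = 0.0570889.
SE = √(p̂(1−p̂)(1/n₁+1/n₂)) = √(0.0570889·0.9429111·0.000989945) = √(5.32885e-05) = 0.0072999.
z = (0.0596026 − 0.0554694)/0.0072999 = 0.0041332/0.0072999 = 0.5662.
Two-sided p-value ≈ 2·Φ(−0.566) = 0.5712.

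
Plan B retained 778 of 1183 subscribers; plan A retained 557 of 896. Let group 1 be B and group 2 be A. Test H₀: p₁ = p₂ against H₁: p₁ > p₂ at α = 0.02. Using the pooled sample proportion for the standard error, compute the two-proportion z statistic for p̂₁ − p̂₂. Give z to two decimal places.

p̂₁ = 778/1183 ≈ 0.6577, p̂₂ = 557/896 ≈ 0.6217.
Pooled p̂ = (778+557)/(1183+896) = 1335/2079 = 0.6421.
SE = √(0.229797 × 0.00196138) = 0.0212.
z = (0.6577 − 0.6217)/0.0212 = 0.0360/0.0212 = 1.70.
p-value = P(Z > 1.696) ≈ 0.0450. With α = 0.02, fail to reject H₀.

z = 1.70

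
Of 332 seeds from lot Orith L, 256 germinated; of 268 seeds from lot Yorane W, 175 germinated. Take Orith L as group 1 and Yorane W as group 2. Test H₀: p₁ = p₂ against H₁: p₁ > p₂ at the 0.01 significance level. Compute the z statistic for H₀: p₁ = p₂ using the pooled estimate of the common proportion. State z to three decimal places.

p̂₁ = 256/332 = 0.77108, p̂₂ = 175/268 = 0.65299.
Pooled p̂ = (256+175)/(332+268) = 431/600 = 0.71833.
SE = √(p̂(1−p̂)(1/n₁+1/n₂)) = √(0.71833·0.28167·0.00674339) = √(0.00136439) = 0.03694.
z = (0.77108 − 0.65299)/0.03694 = 0.11809/0.03694 = 3.197.
p-value = P(Z > 3.197) ≈ 0.0007; since p < α = 0.01, reject H₀.

z = 3.197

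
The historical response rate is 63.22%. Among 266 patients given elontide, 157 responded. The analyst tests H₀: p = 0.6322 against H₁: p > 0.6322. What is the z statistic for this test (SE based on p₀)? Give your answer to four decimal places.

z = -1.4197

p̂ = 157/266 = 0.590226.
Under H₀, SE = √(0.6322·0.3678/266) = √(0.000874147) = 0.029566.
z = (0.590226 − 0.6322)/0.029566 = -0.041974/0.029566 = -1.4197.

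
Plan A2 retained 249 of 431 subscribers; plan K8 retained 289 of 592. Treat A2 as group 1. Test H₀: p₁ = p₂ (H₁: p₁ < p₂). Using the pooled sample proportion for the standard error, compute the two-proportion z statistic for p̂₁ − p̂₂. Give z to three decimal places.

z = 2.832

p̂₁ = 249/431 = 0.57773, p̂₂ = 289/592 = 0.48818.
Pooled p̂ = (249+289)/(431+592) = 538/1023 = 0.52590.
SE = √(p̂(1−p̂)(1/n₁+1/n₂)) = √(0.52590·0.47410·0.00400937) = √(0.000999653) = 0.03162.
z = (0.57773 − 0.48818)/0.03162 = 0.08955/0.03162 = 2.832.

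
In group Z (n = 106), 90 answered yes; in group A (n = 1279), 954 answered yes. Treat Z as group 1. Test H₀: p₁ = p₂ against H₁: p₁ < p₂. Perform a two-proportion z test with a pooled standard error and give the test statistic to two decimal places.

p̂₁ = 90/106 ≈ 0.8491, p̂₂ = 954/1279 ≈ 0.7459.
Pooled p̂ = (90+954)/(106+1279) = 1044/1385 = 0.7538.
SE = √(0.18559 × 0.0102158) = 0.0435.
z = (0.8491 − 0.7459)/0.0435 = 0.1032/0.0435 = 2.37.
p-value = P(Z < 2.369) ≈ 0.9911.

z = 2.37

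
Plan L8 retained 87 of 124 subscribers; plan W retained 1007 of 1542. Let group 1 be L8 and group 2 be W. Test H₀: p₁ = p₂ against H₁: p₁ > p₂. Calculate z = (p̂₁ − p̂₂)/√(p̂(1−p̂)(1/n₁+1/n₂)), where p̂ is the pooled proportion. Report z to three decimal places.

z = 1.096

p̂₁ = 87/124 = 0.70161, p̂₂ = 1007/1542 = 0.65305.
Pooled p̂ = (87+1007)/(124+1542) = 1094/1666 = 0.65666.
SE = √(p̂(1−p̂)(1/n₁+1/n₂)) = √(0.65666·0.34334·0.00871302) = √(0.00196441) = 0.04432.
z = (0.70161 − 0.65305)/0.04432 = 0.04856/0.04432 = 1.096.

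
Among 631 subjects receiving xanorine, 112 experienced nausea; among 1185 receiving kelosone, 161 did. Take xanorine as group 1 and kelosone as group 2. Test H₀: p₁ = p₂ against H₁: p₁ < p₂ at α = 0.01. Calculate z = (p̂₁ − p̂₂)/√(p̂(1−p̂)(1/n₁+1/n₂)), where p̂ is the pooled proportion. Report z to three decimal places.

z = 2.364

p̂₁ = 112/631 ≈ 0.177496, p̂₂ = 161/1185 ≈ 0.135865.
Pooled p̂ = (112+161)/(631+1185) = 273/1816 = 0.150330.
SE = √(p̂(1−p̂)(1/n₁+1/n₂)) = √(0.150330·0.849670·0.00242867) = √(0.000310217) = 0.017613.
z = (0.177496 − 0.135865)/0.017613 = 0.041631/0.017613 = 2.364.
p-value = P(Z < 2.364) ≈ 0.9910. With α = 0.01, fail to reject H₀.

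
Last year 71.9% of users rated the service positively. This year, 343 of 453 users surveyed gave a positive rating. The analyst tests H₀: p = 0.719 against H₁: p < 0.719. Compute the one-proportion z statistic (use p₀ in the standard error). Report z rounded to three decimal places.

p̂ = 343/453 = 0.757174.
Under H₀, SE = √(0.719·0.281/453) = √(0.000446002) = 0.021119.
z = (0.757174 − 0.719)/0.021119 = 0.038174/0.021119 = 1.808.
p-value = P(Z < 1.808) ≈ 0.9647.

z = 1.808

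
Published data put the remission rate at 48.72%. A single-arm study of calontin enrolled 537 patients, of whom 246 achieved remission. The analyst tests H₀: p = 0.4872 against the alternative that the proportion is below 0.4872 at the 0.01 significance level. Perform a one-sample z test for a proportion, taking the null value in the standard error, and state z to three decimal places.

p̂ = 246/537 ≈ 0.45810.
SE = √(p₀(1−p₀)/n) = √(0.24984/537) = 0.02157.
z = (0.45810 − 0.4872)/0.02157 = -0.02910/0.02157 = -1.349.
p-value = P(Z < -1.349) ≈ 0.0887, so at α = 0.01 we fail to reject H₀.

z = -1.349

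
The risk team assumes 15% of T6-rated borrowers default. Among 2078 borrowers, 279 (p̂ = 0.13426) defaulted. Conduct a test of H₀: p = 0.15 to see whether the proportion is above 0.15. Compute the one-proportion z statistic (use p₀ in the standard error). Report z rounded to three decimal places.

p̂ = 279/2078 ≈ 0.134264.
Under H₀, SE = √(0.15·0.85/2078) = √(6.13571e-05) = 0.007833.
z = (0.134264 − 0.15)/0.007833 = -0.015736/0.007833 = -2.009.
p-value = P(Z > -2.009) ≈ 0.9777.

z = -2.009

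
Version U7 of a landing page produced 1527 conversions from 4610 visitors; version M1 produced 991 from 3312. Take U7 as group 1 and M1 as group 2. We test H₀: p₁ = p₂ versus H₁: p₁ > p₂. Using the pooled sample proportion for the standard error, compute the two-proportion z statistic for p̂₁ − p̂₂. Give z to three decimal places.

p̂₁ = 1527/4610 = 0.33124, p̂₂ = 991/3312 = 0.29921.
Pooled p̂ = (1527+991)/(4610+3312) = 2518/7922 = 0.31785.
SE = √(0.216821 × 0.000518852) = 0.01061.
z = (0.33124 − 0.29921)/0.01061 = 0.03203/0.01061 = 3.019.
p-value = P(Z > 3.019) ≈ 0.0013.

z = 3.019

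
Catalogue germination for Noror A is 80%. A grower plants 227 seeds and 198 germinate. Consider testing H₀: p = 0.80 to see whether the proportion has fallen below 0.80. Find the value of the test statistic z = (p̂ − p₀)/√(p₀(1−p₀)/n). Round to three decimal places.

z = 2.721

p̂ = 198/227 ≈ 0.87225.
Under H₀, SE = √(0.8·0.2/227) = √(0.000704846) = 0.02655.
z = (0.87225 − 0.8)/0.02655 = 0.07225/0.02655 = 2.721.
p-value = P(Z < 2.721) ≈ 0.9967.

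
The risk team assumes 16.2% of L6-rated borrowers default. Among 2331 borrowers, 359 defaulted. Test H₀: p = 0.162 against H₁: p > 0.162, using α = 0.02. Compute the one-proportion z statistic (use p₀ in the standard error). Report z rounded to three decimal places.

p̂ = 359/2331 ≈ 0.15401.
Standard error under H₀: √(0.162×0.838/2331) = 0.00763.
z = (0.15401 − 0.162)/0.00763 = -0.00799/0.00763 = -1.047.
p-value = P(Z > -1.047) ≈ 0.8524. With α = 0.02, fail to reject H₀.

z = -1.047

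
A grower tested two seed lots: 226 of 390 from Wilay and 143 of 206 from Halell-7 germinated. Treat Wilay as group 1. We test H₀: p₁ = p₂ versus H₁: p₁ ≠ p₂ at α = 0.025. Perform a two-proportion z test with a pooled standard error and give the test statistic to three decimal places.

z = -2.742

p̂₁ = 226/390 ≈ 0.57949, p̂₂ = 143/206 ≈ 0.69417.
Pooled p̂ = (226+143)/(390+206) = 369/596 = 0.61913.
SE = √(p̂(1−p̂)(1/n₁+1/n₂)) = √(0.61913·0.38087·0.00741847) = √(0.00174934) = 0.04183.
z = (0.57949 − 0.69417)/0.04183 = -0.11468/0.04183 = -2.742.
Two-sided p-value ≈ 2·Φ(−2.742) = 0.0061, so at α = 0.025 we reject H₀.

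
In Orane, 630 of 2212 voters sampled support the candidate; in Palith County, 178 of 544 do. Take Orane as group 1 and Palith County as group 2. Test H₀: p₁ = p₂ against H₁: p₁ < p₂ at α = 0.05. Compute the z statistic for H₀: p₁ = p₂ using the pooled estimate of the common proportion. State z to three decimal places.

p̂₁ = 630/2212 ≈ 0.28481, p̂₂ = 178/544 ≈ 0.32721.
Pooled p̂ = (630+178)/(2212+544) = 808/2756 = 0.29318.
SE = √(p̂(1−p̂)(1/n₁+1/n₂)) = √(0.29318·0.70682·0.00229031) = √(0.00047461) = 0.02179.
z = (0.28481 − 0.32721)/0.02179 = -0.04240/0.02179 = -1.946.
p-value = P(Z < -1.946) ≈ 0.0258. With α = 0.05, reject H₀.

z = -1.946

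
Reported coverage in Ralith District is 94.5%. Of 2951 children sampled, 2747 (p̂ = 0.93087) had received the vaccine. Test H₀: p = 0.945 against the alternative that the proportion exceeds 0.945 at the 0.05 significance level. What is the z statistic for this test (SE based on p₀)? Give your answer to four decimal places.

p̂ = 2747/2951 = 0.9308709.
Under H₀, SE = √(0.945·0.055/2951) = √(1.76127e-05) = 0.0041967.
z = (0.9308709 − 0.945)/0.0041967 = -0.0141291/0.0041967 = -3.3667.
p-value = P(Z > -3.367) ≈ 0.9996; since p > α = 0.05, fail to reject H₀.

z = -3.3667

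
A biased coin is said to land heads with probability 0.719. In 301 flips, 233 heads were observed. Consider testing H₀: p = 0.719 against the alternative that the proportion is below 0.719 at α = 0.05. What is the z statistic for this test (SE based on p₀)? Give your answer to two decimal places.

p̂ = 233/301 ≈ 0.7741.
Under H₀, SE = √(0.719·0.281/301) = √(0.000671226) = 0.0259.
z = (0.7741 − 0.719)/0.0259 = 0.0551/0.0259 = 2.13.
p-value = P(Z < 2.126) ≈ 0.9833; since p > α = 0.05, fail to reject H₀.

z = 2.13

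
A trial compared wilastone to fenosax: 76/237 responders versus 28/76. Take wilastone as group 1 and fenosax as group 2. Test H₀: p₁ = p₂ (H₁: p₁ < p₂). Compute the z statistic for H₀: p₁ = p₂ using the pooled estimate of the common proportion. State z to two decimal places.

z = -0.77

p̂₁ = 76/237 = 0.3207, p̂₂ = 28/76 = 0.3684.
Pooled p̂ = (76+28)/(237+76) = 104/313 = 0.3323.
SE = √(p̂(1−p̂)(1/n₁+1/n₂)) = √(0.3323·0.6677·0.0173773) = √(0.00385543) = 0.0621.
z = (0.3207 − 0.3684)/0.0621 = -0.0477/0.0621 = -0.77.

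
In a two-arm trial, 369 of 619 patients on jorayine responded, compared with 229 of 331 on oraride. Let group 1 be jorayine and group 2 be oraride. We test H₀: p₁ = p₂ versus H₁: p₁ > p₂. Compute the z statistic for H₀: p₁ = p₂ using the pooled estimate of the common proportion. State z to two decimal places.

z = -2.91

p̂₁ = 369/619 = 0.5961, p̂₂ = 229/331 = 0.6918.
Pooled p̂ = (369+229)/(619+331) = 598/950 = 0.6295.
SE = √(0.233237 × 0.00463666) = 0.0329.
z = (0.5961 − 0.6918)/0.0329 = -0.0957/0.0329 = -2.91.
p-value = P(Z > -2.911) ≈ 0.9982.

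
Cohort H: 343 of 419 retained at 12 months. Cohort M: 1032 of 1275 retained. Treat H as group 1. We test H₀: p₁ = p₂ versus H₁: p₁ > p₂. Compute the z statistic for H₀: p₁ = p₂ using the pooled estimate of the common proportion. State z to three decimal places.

z = 0.418

p̂₁ = 343/419 = 0.81862, p̂₂ = 1032/1275 = 0.80941.
Pooled p̂ = (343+1032)/(419+1275) = 1375/1694 = 0.81169.
SE = √(p̂(1−p̂)(1/n₁+1/n₂)) = √(0.81169·0.18831·0.00317095) = √(0.000484681) = 0.02202.
z = (0.81862 − 0.80941)/0.02202 = 0.00921/0.02202 = 0.418.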